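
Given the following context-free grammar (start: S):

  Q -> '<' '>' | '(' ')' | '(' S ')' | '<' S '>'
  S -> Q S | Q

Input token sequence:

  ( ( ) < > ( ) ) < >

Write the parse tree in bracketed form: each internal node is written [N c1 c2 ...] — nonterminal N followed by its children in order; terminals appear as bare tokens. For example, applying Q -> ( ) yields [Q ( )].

S
Q S
( S ) S
( Q S ) S
( ( ) S ) S
( ( ) Q S ) S
( ( ) < > S ) S
( ( ) < > Q ) S
( ( ) < > ( ) ) S
( ( ) < > ( ) ) Q
( ( ) < > ( ) ) < >

[S [Q ( [S [Q ( )] [S [Q < >] [S [Q ( )]]]] )] [S [Q < >]]]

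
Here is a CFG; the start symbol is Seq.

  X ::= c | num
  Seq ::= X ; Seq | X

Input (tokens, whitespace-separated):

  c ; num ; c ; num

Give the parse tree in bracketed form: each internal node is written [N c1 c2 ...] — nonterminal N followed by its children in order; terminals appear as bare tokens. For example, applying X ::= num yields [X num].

Seq
X ; Seq
c ; Seq
c ; X ; Seq
c ; num ; Seq
c ; num ; X ; Seq
c ; num ; c ; Seq
c ; num ; c ; X
c ; num ; c ; num

[Seq [X c] ; [Seq [X num] ; [Seq [X c] ; [Seq [X num]]]]]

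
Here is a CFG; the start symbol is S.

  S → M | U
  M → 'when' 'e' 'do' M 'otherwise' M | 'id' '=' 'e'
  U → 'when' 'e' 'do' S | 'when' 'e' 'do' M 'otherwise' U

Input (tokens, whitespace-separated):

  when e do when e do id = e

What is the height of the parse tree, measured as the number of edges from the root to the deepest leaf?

[S [U when e do [S [U when e do [S [M id = e]]]]]]

6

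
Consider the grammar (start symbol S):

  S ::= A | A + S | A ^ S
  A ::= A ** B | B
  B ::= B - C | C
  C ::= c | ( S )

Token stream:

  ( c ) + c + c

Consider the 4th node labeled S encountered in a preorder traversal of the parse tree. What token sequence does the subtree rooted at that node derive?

[S [A [B [C ( [S [A [B [C c]]]] )]]] + [S [A [B [C c]]] + [S [A [B [C c]]]]]]

c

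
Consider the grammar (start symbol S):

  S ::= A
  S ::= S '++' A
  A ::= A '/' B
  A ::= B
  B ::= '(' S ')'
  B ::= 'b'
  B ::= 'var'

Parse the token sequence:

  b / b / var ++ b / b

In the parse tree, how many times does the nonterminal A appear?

5

[S [S [A [A [A [B b]] / [B b]] / [B var]]] ++ [A [A [B b]] / [B b]]]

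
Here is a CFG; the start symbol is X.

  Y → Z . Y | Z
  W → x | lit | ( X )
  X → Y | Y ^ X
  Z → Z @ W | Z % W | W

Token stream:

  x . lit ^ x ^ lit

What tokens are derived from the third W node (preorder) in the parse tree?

[X [Y [Z [W x]] . [Y [Z [W lit]]]] ^ [X [Y [Z [W x]]] ^ [X [Y [Z [W lit]]]]]]

x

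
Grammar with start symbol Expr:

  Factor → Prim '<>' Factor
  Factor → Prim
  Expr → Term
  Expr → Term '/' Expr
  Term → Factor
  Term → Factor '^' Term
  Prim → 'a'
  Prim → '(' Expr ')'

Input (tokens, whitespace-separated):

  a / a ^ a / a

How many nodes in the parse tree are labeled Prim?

4

[Expr [Term [Factor [Prim a]]] / [Expr [Term [Factor [Prim a]] ^ [Term [Factor [Prim a]]]] / [Expr [Term [Factor [Prim a]]]]]]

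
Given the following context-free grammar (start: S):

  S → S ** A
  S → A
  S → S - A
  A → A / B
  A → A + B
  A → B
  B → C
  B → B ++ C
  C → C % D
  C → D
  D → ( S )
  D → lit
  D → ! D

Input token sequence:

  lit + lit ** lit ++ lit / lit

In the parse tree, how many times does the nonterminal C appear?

[S [S [A [A [B [C [D lit]]]] + [B [C [D lit]]]]] ** [A [A [B [B [C [D lit]]] ++ [C [D lit]]]] / [B [C [D lit]]]]]

5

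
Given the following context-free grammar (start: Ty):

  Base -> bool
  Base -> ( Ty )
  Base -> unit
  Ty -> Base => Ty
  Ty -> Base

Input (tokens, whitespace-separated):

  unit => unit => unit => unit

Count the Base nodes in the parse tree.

4

[Ty [Base unit] => [Ty [Base unit] => [Ty [Base unit] => [Ty [Base unit]]]]]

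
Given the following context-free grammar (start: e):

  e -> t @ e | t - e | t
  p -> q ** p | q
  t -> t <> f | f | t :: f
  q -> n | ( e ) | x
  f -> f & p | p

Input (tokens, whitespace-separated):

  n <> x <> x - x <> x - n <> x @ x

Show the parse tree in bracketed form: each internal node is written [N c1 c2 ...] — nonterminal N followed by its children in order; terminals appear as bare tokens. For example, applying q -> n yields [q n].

[e [t [t [t [f [p [q n]]]] <> [f [p [q x]]]] <> [f [p [q x]]]] - [e [t [t [f [p [q x]]]] <> [f [p [q x]]]] - [e [t [t [f [p [q n]]]] <> [f [p [q x]]]] @ [e [t [f [p [q x]]]]]]]]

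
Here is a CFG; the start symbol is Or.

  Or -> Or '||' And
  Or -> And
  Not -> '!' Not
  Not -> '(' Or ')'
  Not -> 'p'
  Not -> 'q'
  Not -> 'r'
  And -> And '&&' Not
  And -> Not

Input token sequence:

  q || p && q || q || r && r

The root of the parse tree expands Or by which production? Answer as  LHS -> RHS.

[Or [Or [Or [Or [And [Not q]]] || [And [And [Not p]] && [Not q]]] || [And [Not q]]] || [And [And [Not r]] && [Not r]]]

Or -> Or '||' And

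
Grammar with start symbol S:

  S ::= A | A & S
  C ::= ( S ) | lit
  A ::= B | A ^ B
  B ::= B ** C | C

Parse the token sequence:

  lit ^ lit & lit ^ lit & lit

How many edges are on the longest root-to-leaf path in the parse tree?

6

[S [A [A [B [C lit]]] ^ [B [C lit]]] & [S [A [A [B [C lit]]] ^ [B [C lit]]] & [S [A [B [C lit]]]]]]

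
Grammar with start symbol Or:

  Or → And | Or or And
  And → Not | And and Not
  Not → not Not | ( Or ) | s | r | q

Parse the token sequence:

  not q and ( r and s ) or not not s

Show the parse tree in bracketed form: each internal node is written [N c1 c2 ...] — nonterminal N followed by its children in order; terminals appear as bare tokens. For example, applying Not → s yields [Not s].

[Or [Or [And [And [Not not [Not q]]] and [Not ( [Or [And [And [Not r]] and [Not s]]] )]]] or [And [Not not [Not not [Not s]]]]]

Or
Or or And
And or And
And and Not or And
Not and Not or And
not Not and Not or And
not q and Not or And
not q and ( Or ) or And
not q and ( And ) or And
not q and ( And and Not ) or And
not q and ( Not and Not ) or And
not q and ( r and Not ) or And
not q and ( r and s ) or And
not q and ( r and s ) or Not
not q and ( r and s ) or not Not
not q and ( r and s ) or not not Not
not q and ( r and s ) or not not s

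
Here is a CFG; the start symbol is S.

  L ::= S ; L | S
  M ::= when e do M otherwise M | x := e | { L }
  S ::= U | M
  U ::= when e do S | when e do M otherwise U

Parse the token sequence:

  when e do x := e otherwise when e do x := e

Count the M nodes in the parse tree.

2

[S [U when e do [M x := e] otherwise [U when e do [S [M x := e]]]]]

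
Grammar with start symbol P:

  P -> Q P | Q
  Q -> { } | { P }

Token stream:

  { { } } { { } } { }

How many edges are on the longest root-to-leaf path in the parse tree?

[P [Q { [P [Q { }]] }] [P [Q { [P [Q { }]] }] [P [Q { }]]]]

5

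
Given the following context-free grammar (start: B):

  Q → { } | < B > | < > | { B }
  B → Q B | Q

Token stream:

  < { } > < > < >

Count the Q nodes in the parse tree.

4

[B [Q < [B [Q { }]] >] [B [Q < >] [B [Q < >]]]]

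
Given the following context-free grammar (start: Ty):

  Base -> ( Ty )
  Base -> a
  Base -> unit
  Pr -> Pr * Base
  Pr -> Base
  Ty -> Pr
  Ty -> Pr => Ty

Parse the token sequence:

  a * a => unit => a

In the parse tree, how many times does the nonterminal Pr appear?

4

[Ty [Pr [Pr [Base a]] * [Base a]] => [Ty [Pr [Base unit]] => [Ty [Pr [Base a]]]]]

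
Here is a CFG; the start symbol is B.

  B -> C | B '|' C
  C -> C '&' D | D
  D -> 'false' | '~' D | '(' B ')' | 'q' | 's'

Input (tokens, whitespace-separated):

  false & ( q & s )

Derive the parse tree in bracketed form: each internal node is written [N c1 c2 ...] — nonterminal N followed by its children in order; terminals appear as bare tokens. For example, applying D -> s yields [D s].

[B [C [C [D false]] & [D ( [B [C [C [D q]] & [D s]]] )]]]

B
C
C & D
D & D
false & D
false & ( B )
false & ( C )
false & ( C & D )
false & ( D & D )
false & ( q & D )
false & ( q & s )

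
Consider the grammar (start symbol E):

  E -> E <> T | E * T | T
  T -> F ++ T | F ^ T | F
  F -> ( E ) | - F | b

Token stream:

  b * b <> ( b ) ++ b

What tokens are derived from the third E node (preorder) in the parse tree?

b

[E [E [E [T [F b]]] * [T [F b]]] <> [T [F ( [E [T [F b]]] )] ++ [T [F b]]]]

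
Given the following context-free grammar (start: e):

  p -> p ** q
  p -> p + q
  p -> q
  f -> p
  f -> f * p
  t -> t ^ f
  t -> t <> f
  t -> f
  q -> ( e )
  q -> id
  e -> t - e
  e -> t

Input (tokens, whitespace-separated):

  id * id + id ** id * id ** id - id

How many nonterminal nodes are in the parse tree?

22

[e [t [f [f [f [p [q id]]] * [p [p [p [q id]] + [q id]] ** [q id]]] * [p [p [q id]] ** [q id]]]] - [e [t [f [p [q id]]]]]]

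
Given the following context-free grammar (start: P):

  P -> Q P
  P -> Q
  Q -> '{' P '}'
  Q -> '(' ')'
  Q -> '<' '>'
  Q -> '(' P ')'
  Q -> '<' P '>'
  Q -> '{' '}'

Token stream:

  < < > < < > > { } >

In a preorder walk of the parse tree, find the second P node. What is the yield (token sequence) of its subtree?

< > < < > > { }

[P [Q < [P [Q < >] [P [Q < [P [Q < >]] >] [P [Q { }]]]] >]]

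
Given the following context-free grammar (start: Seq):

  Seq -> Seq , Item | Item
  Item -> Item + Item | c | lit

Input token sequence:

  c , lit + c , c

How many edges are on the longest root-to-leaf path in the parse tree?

[Seq [Seq [Seq [Item c]] , [Item [Item lit] + [Item c]]] , [Item c]]

4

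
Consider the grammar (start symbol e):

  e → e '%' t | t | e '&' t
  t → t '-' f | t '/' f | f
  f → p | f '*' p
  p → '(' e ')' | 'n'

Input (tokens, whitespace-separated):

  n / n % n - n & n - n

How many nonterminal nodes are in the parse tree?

21

[e [e [e [t [t [f [p n]]] / [f [p n]]]] % [t [t [f [p n]]] - [f [p n]]]] & [t [t [f [p n]]] - [f [p n]]]]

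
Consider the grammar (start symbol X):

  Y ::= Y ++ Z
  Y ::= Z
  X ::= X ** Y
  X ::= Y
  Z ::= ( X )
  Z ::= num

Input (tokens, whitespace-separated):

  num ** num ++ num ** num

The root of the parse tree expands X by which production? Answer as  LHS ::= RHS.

X ::= X ** Y

[X [X [X [Y [Z num]]] ** [Y [Y [Z num]] ++ [Z num]]] ** [Y [Z num]]]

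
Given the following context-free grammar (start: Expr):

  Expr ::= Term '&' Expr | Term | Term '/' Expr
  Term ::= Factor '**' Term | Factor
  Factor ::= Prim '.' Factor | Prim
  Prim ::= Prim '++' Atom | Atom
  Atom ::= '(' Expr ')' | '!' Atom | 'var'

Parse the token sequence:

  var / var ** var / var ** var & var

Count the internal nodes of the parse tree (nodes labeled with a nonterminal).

28

[Expr [Term [Factor [Prim [Atom var]]]] / [Expr [Term [Factor [Prim [Atom var]]] ** [Term [Factor [Prim [Atom var]]]]] / [Expr [Term [Factor [Prim [Atom var]]] ** [Term [Factor [Prim [Atom var]]]]] & [Expr [Term [Factor [Prim [Atom var]]]]]]]]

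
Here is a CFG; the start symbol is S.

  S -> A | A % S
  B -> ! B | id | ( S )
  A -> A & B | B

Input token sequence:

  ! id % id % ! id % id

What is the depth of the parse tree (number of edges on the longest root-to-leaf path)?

6

[S [A [B ! [B id]]] % [S [A [B id]] % [S [A [B ! [B id]]] % [S [A [B id]]]]]]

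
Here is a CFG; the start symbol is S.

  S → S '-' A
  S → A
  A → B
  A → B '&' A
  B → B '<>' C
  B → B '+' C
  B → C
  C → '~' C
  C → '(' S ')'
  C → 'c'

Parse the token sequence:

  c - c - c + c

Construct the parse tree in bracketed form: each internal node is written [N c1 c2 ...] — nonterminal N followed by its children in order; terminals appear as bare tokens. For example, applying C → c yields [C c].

S
S - A
S - A - A
A - A - A
B - A - A
C - A - A
c - A - A
c - B - A
c - C - A
c - c - A
c - c - B
c - c - B + C
c - c - C + C
c - c - c + C
c - c - c + c

[S [S [S [A [B [C c]]]] - [A [B [C c]]]] - [A [B [B [C c]] + [C c]]]]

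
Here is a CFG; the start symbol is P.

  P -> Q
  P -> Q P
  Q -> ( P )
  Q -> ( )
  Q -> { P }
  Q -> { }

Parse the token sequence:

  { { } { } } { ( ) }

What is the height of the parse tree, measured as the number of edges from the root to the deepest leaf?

[P [Q { [P [Q { }] [P [Q { }]]] }] [P [Q { [P [Q ( )]] }]]]

5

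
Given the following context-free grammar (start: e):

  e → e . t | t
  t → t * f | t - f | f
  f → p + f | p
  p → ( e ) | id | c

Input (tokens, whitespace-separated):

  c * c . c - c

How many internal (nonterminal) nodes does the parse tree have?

[e [e [t [t [f [p c]]] * [f [p c]]]] . [t [t [f [p c]]] - [f [p c]]]]

14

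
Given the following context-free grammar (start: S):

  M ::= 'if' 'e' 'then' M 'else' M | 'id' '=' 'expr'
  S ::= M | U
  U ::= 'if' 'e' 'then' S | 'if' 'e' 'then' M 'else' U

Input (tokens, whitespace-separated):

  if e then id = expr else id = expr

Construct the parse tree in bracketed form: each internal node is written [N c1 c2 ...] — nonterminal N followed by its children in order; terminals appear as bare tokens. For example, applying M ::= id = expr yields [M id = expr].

S
M
if e then M else M
if e then id = expr else M
if e then id = expr else id = expr

[S [M if e then [M id = expr] else [M id = expr]]]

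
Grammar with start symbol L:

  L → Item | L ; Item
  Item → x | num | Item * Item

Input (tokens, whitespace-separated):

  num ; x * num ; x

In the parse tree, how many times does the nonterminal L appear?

3

[L [L [L [Item num]] ; [Item [Item x] * [Item num]]] ; [Item x]]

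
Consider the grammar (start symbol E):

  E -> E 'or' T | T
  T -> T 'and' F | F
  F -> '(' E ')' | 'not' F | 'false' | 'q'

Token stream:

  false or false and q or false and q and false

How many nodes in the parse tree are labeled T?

6

[E [E [E [T [F false]]] or [T [T [F false]] and [F q]]] or [T [T [T [F false]] and [F q]] and [F false]]]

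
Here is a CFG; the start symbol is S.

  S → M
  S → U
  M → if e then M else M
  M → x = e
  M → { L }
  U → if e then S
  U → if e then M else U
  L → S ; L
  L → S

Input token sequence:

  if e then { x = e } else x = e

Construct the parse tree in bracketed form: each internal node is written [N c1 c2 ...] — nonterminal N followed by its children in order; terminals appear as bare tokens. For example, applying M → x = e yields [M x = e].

S
M
if e then M else M
if e then { L } else M
if e then { S } else M
if e then { M } else M
if e then { x = e } else M
if e then { x = e } else x = e

[S [M if e then [M { [L [S [M x = e]]] }] else [M x = e]]]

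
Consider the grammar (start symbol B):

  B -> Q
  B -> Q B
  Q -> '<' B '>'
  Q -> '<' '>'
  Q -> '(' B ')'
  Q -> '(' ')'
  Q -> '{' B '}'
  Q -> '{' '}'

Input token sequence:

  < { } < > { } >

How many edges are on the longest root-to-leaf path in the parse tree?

[B [Q < [B [Q { }] [B [Q < >] [B [Q { }]]]] >]]

6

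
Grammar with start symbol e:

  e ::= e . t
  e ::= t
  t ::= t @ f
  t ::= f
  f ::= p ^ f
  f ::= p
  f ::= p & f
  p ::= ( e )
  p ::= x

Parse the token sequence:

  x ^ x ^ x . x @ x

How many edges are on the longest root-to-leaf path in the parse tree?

7

[e [e [t [f [p x] ^ [f [p x] ^ [f [p x]]]]]] . [t [t [f [p x]]] @ [f [p x]]]]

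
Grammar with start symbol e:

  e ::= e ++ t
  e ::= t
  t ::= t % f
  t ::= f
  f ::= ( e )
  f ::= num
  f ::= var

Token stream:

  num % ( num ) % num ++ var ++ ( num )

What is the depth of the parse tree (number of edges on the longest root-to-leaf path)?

9

[e [e [e [t [t [t [f num]] % [f ( [e [t [f num]]] )]] % [f num]]] ++ [t [f var]]] ++ [t [f ( [e [t [f num]]] )]]]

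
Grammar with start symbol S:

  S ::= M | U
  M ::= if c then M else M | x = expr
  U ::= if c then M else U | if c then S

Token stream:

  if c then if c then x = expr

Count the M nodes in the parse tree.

1

[S [U if c then [S [U if c then [S [M x = expr]]]]]]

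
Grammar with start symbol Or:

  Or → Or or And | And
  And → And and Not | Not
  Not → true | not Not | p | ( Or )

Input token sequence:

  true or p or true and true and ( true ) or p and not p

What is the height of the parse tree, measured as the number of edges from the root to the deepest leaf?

[Or [Or [Or [Or [And [Not true]]] or [And [Not p]]] or [And [And [And [Not true]] and [Not true]] and [Not ( [Or [And [Not true]]] )]]] or [And [And [Not p]] and [Not not [Not p]]]]

7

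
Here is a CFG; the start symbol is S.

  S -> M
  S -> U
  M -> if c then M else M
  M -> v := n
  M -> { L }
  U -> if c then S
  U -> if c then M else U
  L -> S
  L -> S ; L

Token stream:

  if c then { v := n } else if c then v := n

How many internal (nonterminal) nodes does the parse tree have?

[S [U if c then [M { [L [S [M v := n]]] }] else [U if c then [S [M v := n]]]]]

9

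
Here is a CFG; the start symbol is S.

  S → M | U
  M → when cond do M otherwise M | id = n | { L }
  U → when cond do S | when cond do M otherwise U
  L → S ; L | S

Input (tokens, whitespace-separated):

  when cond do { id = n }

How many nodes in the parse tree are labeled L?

1

[S [U when cond do [S [M { [L [S [M id = n]]] }]]]]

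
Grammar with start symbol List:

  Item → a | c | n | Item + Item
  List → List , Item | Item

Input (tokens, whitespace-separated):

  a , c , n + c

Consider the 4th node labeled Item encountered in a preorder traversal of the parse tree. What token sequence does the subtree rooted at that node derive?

[List [List [List [Item a]] , [Item c]] , [Item [Item n] + [Item c]]]

n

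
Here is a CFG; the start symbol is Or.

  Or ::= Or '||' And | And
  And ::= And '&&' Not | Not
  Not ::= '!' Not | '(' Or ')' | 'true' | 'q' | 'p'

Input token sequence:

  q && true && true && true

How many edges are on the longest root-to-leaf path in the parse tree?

[Or [And [And [And [And [Not q]] && [Not true]] && [Not true]] && [Not true]]]

6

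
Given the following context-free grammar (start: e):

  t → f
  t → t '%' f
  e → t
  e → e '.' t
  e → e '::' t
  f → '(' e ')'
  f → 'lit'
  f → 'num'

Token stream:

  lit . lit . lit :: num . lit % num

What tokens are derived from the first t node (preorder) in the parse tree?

lit

[e [e [e [e [e [t [f lit]]] . [t [f lit]]] . [t [f lit]]] :: [t [f num]]] . [t [t [f lit]] % [f num]]]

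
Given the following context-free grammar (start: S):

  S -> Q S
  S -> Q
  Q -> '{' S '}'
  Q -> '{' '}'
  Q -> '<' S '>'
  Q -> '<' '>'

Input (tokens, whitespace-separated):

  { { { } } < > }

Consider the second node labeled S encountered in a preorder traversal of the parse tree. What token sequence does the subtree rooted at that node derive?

{ { } } < >

[S [Q { [S [Q { [S [Q { }]] }] [S [Q < >]]] }]]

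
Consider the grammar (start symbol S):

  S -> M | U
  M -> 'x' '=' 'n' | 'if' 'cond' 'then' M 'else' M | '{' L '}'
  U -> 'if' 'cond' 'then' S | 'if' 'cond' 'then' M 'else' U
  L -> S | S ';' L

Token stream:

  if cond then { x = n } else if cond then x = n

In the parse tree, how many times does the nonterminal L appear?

1

[S [U if cond then [M { [L [S [M x = n]]] }] else [U if cond then [S [M x = n]]]]]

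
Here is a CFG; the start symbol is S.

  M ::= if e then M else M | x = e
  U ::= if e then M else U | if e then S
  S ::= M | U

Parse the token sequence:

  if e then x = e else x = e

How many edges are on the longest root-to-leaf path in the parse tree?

[S [M if e then [M x = e] else [M x = e]]]

3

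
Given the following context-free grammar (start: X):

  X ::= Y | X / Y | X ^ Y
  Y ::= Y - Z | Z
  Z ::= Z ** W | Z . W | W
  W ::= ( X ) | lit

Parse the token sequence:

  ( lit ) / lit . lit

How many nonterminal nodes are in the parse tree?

14

[X [X [Y [Z [W ( [X [Y [Z [W lit]]]] )]]]] / [Y [Z [Z [W lit]] . [W lit]]]]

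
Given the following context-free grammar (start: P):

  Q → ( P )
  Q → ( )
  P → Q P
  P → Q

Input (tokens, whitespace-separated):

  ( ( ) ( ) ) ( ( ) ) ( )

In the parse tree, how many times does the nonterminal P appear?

6

[P [Q ( [P [Q ( )] [P [Q ( )]]] )] [P [Q ( [P [Q ( )]] )] [P [Q ( )]]]]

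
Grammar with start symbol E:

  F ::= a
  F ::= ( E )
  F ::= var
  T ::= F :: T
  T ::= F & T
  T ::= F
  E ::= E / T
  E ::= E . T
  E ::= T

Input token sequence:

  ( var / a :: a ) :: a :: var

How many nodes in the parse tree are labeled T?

6

[E [T [F ( [E [E [T [F var]]] / [T [F a] :: [T [F a]]]] )] :: [T [F a] :: [T [F var]]]]]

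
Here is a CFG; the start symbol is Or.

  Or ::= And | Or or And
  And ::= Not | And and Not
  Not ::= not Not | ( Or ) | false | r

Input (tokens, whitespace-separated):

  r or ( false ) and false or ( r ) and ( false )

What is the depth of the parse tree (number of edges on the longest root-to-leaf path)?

[Or [Or [Or [And [Not r]]] or [And [And [Not ( [Or [And [Not false]]] )]] and [Not false]]] or [And [And [Not ( [Or [And [Not r]]] )]] and [Not ( [Or [And [Not false]]] )]]]

8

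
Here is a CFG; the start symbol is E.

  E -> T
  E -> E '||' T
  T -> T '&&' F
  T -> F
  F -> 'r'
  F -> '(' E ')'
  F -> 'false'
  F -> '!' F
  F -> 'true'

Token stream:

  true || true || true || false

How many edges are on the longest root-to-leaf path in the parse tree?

[E [E [E [E [T [F true]]] || [T [F true]]] || [T [F true]]] || [T [F false]]]

6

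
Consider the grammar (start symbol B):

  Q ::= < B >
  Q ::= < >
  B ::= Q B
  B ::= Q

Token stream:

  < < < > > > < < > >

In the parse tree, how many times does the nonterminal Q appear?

[B [Q < [B [Q < [B [Q < >]] >]] >] [B [Q < [B [Q < >]] >]]]

5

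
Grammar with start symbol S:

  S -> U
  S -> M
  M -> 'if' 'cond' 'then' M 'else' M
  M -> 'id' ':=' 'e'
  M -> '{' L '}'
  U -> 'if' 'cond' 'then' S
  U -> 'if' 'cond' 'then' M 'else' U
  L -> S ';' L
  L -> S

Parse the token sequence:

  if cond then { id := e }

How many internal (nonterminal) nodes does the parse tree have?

[S [U if cond then [S [M { [L [S [M id := e]]] }]]]]

7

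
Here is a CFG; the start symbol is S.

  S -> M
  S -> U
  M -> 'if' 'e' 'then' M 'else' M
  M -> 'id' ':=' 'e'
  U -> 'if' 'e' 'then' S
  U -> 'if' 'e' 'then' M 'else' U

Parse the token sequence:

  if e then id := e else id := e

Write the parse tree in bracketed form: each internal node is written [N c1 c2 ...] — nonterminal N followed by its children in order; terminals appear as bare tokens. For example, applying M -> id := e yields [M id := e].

S
M
if e then M else M
if e then id := e else M
if e then id := e else id := e

[S [M if e then [M id := e] else [M id := e]]]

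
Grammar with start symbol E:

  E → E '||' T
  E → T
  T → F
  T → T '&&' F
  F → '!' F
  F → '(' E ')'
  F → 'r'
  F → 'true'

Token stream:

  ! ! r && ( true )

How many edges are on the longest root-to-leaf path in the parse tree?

[E [T [T [F ! [F ! [F r]]]] && [F ( [E [T [F true]]] )]]]

6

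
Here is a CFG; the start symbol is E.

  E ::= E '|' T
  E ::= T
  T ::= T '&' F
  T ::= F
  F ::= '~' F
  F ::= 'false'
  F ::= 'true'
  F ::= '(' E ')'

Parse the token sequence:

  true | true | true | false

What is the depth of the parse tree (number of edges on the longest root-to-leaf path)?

[E [E [E [E [T [F true]]] | [T [F true]]] | [T [F true]]] | [T [F false]]]

6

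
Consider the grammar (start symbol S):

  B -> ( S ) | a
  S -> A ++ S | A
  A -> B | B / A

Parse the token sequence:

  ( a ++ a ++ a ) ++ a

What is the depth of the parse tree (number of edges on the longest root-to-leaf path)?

[S [A [B ( [S [A [B a]] ++ [S [A [B a]] ++ [S [A [B a]]]]] )]] ++ [S [A [B a]]]]

8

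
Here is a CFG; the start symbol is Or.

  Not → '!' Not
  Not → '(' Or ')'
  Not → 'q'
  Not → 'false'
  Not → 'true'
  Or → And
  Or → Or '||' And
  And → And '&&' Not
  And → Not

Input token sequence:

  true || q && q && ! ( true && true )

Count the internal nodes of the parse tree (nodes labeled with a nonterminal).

16

[Or [Or [And [Not true]]] || [And [And [And [Not q]] && [Not q]] && [Not ! [Not ( [Or [And [And [Not true]] && [Not true]]] )]]]]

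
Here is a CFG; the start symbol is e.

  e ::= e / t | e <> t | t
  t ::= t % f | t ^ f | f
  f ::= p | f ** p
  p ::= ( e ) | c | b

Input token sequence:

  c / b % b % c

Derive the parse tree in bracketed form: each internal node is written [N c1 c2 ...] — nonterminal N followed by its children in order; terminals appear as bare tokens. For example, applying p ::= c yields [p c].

e
e / t
t / t
f / t
p / t
c / t
c / t % f
c / t % f % f
c / f % f % f
c / p % f % f
c / b % f % f
c / b % p % f
c / b % b % f
c / b % b % p
c / b % b % c

[e [e [t [f [p c]]]] / [t [t [t [f [p b]]] % [f [p b]]] % [f [p c]]]]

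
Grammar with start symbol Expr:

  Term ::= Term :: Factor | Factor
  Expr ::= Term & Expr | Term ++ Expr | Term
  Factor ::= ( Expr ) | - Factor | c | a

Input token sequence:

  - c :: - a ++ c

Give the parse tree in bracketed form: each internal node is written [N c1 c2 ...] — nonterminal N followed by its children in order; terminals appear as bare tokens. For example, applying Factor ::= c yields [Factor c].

[Expr [Term [Term [Factor - [Factor c]]] :: [Factor - [Factor a]]] ++ [Expr [Term [Factor c]]]]

Expr
Term ++ Expr
Term :: Factor ++ Expr
Factor :: Factor ++ Expr
- Factor :: Factor ++ Expr
- c :: Factor ++ Expr
- c :: - Factor ++ Expr
- c :: - a ++ Expr
- c :: - a ++ Term
- c :: - a ++ Factor
- c :: - a ++ c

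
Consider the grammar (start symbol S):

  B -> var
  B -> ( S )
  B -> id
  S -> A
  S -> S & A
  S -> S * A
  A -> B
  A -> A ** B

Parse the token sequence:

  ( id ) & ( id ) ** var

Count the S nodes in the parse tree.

4

[S [S [A [B ( [S [A [B id]]] )]]] & [A [A [B ( [S [A [B id]]] )]] ** [B var]]]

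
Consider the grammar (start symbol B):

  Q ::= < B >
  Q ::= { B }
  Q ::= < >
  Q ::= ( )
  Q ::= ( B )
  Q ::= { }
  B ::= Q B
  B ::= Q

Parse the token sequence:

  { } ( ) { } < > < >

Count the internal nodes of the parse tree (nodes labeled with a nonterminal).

[B [Q { }] [B [Q ( )] [B [Q { }] [B [Q < >] [B [Q < >]]]]]]

10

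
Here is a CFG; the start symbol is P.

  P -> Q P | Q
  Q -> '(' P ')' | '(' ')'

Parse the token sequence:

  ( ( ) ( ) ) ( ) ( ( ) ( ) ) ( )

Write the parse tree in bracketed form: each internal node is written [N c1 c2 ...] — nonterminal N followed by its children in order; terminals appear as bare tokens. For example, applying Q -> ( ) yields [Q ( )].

[P [Q ( [P [Q ( )] [P [Q ( )]]] )] [P [Q ( )] [P [Q ( [P [Q ( )] [P [Q ( )]]] )] [P [Q ( )]]]]]

P
Q P
( P ) P
( Q P ) P
( ( ) P ) P
( ( ) Q ) P
( ( ) ( ) ) P
( ( ) ( ) ) Q P
( ( ) ( ) ) ( ) P
( ( ) ( ) ) ( ) Q P
( ( ) ( ) ) ( ) ( P ) P
( ( ) ( ) ) ( ) ( Q P ) P
( ( ) ( ) ) ( ) ( ( ) P ) P
( ( ) ( ) ) ( ) ( ( ) Q ) P
( ( ) ( ) ) ( ) ( ( ) ( ) ) P
( ( ) ( ) ) ( ) ( ( ) ( ) ) Q
( ( ) ( ) ) ( ) ( ( ) ( ) ) ( )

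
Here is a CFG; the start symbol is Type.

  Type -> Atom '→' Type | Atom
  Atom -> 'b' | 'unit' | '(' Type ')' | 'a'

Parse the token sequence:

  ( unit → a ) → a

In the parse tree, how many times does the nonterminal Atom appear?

4

[Type [Atom ( [Type [Atom unit] → [Type [Atom a]]] )] → [Type [Atom a]]]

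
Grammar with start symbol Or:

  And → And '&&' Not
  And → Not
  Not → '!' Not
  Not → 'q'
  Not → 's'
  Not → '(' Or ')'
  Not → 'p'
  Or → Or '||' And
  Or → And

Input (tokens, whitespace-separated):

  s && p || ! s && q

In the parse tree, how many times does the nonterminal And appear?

[Or [Or [And [And [Not s]] && [Not p]]] || [And [And [Not ! [Not s]]] && [Not q]]]

4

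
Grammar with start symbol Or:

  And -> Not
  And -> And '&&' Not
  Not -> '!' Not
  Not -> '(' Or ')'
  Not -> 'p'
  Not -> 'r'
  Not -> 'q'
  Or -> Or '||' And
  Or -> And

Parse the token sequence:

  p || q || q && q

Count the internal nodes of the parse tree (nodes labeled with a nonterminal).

11

[Or [Or [Or [And [Not p]]] || [And [Not q]]] || [And [And [Not q]] && [Not q]]]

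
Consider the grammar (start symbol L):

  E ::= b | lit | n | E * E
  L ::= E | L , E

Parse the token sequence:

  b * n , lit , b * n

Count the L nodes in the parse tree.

3

[L [L [L [E [E b] * [E n]]] , [E lit]] , [E [E b] * [E n]]]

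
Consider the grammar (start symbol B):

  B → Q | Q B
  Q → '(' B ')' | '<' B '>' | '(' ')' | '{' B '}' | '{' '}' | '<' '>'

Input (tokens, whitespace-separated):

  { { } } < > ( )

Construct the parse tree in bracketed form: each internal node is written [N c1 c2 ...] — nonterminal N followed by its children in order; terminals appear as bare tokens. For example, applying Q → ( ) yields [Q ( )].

[B [Q { [B [Q { }]] }] [B [Q < >] [B [Q ( )]]]]

B
Q B
{ B } B
{ Q } B
{ { } } B
{ { } } Q B
{ { } } < > B
{ { } } < > Q
{ { } } < > ( )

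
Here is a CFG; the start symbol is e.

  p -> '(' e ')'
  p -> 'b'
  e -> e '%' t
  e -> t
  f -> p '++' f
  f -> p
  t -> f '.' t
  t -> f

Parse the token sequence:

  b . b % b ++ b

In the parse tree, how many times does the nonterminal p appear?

[e [e [t [f [p b]] . [t [f [p b]]]]] % [t [f [p b] ++ [f [p b]]]]]

4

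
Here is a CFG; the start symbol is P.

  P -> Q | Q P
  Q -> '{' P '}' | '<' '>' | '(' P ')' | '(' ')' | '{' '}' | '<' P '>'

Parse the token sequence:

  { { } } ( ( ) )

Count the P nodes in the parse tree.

4

[P [Q { [P [Q { }]] }] [P [Q ( [P [Q ( )]] )]]]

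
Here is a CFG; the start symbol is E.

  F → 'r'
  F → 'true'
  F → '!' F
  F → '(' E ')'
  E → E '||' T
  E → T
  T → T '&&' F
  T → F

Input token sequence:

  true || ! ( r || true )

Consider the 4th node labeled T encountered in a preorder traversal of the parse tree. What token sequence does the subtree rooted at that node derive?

true

[E [E [T [F true]]] || [T [F ! [F ( [E [E [T [F r]]] || [T [F true]]] )]]]]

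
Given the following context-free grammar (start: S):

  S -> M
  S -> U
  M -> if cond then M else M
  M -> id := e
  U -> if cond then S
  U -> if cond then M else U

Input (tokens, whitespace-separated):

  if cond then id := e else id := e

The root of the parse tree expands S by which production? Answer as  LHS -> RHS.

S -> M

[S [M if cond then [M id := e] else [M id := e]]]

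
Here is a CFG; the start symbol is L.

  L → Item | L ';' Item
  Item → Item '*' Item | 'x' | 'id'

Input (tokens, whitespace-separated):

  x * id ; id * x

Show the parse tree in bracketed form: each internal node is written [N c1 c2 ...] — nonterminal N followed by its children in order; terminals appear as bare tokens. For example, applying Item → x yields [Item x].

[L [L [Item [Item x] * [Item id]]] ; [Item [Item id] * [Item x]]]

L
L ; Item
Item ; Item
Item * Item ; Item
x * Item ; Item
x * id ; Item
x * id ; Item * Item
x * id ; id * Item
x * id ; id * x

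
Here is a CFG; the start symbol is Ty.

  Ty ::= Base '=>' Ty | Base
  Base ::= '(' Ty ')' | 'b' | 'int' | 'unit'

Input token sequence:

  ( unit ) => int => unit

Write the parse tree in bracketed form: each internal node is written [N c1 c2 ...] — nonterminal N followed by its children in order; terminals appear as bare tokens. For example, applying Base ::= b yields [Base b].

Ty
Base => Ty
( Ty ) => Ty
( Base ) => Ty
( unit ) => Ty
( unit ) => Base => Ty
( unit ) => int => Ty
( unit ) => int => Base
( unit ) => int => unit

[Ty [Base ( [Ty [Base unit]] )] => [Ty [Base int] => [Ty [Base unit]]]]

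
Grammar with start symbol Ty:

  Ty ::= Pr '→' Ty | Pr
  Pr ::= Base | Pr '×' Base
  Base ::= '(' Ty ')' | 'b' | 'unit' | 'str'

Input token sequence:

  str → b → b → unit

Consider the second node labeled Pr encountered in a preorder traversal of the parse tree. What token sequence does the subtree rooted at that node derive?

b

[Ty [Pr [Base str]] → [Ty [Pr [Base b]] → [Ty [Pr [Base b]] → [Ty [Pr [Base unit]]]]]]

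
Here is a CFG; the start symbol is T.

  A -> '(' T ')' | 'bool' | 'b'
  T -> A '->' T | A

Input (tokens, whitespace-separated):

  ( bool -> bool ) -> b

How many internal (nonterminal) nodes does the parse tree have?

[T [A ( [T [A bool] -> [T [A bool]]] )] -> [T [A b]]]

8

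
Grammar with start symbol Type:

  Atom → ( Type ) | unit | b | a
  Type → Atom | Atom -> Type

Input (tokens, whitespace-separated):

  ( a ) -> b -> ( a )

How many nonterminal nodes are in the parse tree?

10

[Type [Atom ( [Type [Atom a]] )] -> [Type [Atom b] -> [Type [Atom ( [Type [Atom a]] )]]]]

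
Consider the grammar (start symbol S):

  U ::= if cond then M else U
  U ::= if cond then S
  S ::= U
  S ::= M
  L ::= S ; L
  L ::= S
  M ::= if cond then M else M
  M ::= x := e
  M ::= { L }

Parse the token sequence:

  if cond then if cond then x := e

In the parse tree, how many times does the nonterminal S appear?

3

[S [U if cond then [S [U if cond then [S [M x := e]]]]]]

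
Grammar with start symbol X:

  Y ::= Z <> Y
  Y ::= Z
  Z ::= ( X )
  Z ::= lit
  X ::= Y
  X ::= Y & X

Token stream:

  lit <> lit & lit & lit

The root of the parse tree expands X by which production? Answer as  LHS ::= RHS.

[X [Y [Z lit] <> [Y [Z lit]]] & [X [Y [Z lit]] & [X [Y [Z lit]]]]]

X ::= Y & X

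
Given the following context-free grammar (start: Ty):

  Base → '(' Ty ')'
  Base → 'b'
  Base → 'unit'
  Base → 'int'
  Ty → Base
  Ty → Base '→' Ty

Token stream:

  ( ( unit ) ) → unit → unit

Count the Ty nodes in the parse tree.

5

[Ty [Base ( [Ty [Base ( [Ty [Base unit]] )]] )] → [Ty [Base unit] → [Ty [Base unit]]]]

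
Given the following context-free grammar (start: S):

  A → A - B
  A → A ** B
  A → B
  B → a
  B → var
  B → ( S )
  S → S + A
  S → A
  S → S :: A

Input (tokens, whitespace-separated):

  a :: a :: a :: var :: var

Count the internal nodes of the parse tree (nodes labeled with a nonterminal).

15

[S [S [S [S [S [A [B a]]] :: [A [B a]]] :: [A [B a]]] :: [A [B var]]] :: [A [B var]]]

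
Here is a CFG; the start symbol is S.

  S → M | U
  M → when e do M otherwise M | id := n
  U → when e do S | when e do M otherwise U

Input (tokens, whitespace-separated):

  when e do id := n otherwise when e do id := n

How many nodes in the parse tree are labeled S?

2

[S [U when e do [M id := n] otherwise [U when e do [S [M id := n]]]]]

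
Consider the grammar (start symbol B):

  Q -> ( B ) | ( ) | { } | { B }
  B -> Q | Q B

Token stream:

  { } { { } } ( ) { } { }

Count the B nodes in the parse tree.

6

[B [Q { }] [B [Q { [B [Q { }]] }] [B [Q ( )] [B [Q { }] [B [Q { }]]]]]]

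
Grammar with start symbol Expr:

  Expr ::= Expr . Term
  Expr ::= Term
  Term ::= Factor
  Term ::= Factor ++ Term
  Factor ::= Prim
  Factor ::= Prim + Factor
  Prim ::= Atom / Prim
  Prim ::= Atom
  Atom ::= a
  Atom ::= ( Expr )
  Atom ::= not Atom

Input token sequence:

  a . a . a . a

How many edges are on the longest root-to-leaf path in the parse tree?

8

[Expr [Expr [Expr [Expr [Term [Factor [Prim [Atom a]]]]] . [Term [Factor [Prim [Atom a]]]]] . [Term [Factor [Prim [Atom a]]]]] . [Term [Factor [Prim [Atom a]]]]]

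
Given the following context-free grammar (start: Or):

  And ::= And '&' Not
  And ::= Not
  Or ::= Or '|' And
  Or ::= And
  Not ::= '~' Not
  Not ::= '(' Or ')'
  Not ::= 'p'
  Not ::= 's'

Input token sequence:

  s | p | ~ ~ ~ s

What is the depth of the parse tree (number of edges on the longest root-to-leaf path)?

6

[Or [Or [Or [And [Not s]]] | [And [Not p]]] | [And [Not ~ [Not ~ [Not ~ [Not s]]]]]]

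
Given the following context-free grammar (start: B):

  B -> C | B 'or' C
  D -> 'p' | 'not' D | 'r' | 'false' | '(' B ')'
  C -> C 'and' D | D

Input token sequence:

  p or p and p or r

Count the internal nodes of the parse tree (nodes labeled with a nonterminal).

11

[B [B [B [C [D p]]] or [C [C [D p]] and [D p]]] or [C [D r]]]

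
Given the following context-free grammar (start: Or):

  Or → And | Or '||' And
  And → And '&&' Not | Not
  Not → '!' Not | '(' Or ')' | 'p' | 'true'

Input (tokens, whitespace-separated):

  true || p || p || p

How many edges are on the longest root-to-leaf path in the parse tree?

[Or [Or [Or [Or [And [Not true]]] || [And [Not p]]] || [And [Not p]]] || [And [Not p]]]

6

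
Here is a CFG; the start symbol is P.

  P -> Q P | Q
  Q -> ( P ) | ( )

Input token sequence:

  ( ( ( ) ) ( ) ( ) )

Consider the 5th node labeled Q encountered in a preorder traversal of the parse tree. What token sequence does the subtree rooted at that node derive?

( )

[P [Q ( [P [Q ( [P [Q ( )]] )] [P [Q ( )] [P [Q ( )]]]] )]]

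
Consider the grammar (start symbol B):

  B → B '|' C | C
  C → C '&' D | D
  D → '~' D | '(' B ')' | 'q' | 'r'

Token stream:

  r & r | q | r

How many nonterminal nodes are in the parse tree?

[B [B [B [C [C [D r]] & [D r]]] | [C [D q]]] | [C [D r]]]

11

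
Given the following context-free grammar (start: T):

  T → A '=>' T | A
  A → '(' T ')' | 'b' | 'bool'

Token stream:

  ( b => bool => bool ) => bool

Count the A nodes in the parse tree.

5

[T [A ( [T [A b] => [T [A bool] => [T [A bool]]]] )] => [T [A bool]]]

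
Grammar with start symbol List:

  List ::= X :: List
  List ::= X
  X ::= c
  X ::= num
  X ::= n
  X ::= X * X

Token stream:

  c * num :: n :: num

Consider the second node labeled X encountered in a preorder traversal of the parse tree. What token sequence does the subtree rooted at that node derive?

[List [X [X c] * [X num]] :: [List [X n] :: [List [X num]]]]

c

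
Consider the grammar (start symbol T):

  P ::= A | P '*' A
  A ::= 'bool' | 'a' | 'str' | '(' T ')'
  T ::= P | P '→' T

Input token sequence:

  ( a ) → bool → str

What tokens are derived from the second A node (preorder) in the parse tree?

[T [P [A ( [T [P [A a]]] )]] → [T [P [A bool]] → [T [P [A str]]]]]

a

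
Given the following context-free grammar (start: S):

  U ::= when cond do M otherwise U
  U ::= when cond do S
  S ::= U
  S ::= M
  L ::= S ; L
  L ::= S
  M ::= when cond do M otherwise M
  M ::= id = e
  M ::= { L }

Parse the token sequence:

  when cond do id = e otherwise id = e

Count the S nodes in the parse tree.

1

[S [M when cond do [M id = e] otherwise [M id = e]]]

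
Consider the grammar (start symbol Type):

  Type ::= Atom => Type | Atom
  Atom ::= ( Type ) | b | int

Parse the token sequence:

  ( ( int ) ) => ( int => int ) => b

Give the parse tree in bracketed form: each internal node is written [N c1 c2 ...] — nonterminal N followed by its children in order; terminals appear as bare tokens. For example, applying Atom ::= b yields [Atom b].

[Type [Atom ( [Type [Atom ( [Type [Atom int]] )]] )] => [Type [Atom ( [Type [Atom int] => [Type [Atom int]]] )] => [Type [Atom b]]]]

Type
Atom => Type
( Type ) => Type
( Atom ) => Type
( ( Type ) ) => Type
( ( Atom ) ) => Type
( ( int ) ) => Type
( ( int ) ) => Atom => Type
( ( int ) ) => ( Type ) => Type
( ( int ) ) => ( Atom => Type ) => Type
( ( int ) ) => ( int => Type ) => Type
( ( int ) ) => ( int => Atom ) => Type
( ( int ) ) => ( int => int ) => Type
( ( int ) ) => ( int => int ) => Atom
( ( int ) ) => ( int => int ) => b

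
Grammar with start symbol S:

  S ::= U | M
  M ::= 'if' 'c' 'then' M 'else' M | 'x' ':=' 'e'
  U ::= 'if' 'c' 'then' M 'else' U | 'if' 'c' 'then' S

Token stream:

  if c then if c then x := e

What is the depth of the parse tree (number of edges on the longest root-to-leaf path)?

[S [U if c then [S [U if c then [S [M x := e]]]]]]

6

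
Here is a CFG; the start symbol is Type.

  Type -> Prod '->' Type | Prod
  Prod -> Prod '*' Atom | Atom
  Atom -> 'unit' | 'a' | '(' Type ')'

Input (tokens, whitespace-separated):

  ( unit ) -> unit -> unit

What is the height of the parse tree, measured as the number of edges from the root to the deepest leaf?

[Type [Prod [Atom ( [Type [Prod [Atom unit]]] )]] -> [Type [Prod [Atom unit]] -> [Type [Prod [Atom unit]]]]]

6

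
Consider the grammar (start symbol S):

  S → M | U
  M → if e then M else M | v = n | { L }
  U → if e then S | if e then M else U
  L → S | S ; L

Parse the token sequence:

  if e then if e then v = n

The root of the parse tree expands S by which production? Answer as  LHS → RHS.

S → U

[S [U if e then [S [U if e then [S [M v = n]]]]]]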